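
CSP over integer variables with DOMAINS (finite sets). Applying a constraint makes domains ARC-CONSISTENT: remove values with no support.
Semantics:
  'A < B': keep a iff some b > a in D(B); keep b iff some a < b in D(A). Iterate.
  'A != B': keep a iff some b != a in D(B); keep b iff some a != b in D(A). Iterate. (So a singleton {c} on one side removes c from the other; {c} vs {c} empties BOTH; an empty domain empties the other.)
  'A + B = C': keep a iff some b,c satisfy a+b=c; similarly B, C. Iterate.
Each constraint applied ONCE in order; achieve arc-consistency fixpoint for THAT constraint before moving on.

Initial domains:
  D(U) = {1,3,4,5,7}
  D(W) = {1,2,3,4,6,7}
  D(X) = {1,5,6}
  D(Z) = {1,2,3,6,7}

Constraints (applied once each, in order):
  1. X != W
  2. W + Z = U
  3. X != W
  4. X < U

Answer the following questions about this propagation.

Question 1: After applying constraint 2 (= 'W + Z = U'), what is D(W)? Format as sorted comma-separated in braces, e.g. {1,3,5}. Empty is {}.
Answer: {1,2,3,4,6}

Derivation:
Constraint 1 (X != W) on D(X)={1,5,6} D(W)={1,2,3,4,6,7}: no change
Constraint 2 (W + Z = U) on D(W)={1,2,3,4,6,7} D(Z)={1,2,3,6,7} D(U)={1,3,4,5,7}: W {1,2,3,4,6,7}->{1,2,3,4,6}; Z {1,2,3,6,7}->{1,2,3,6}; U {1,3,4,5,7}->{3,4,5,7}
So after constraint 2: D(W) = {1,2,3,4,6}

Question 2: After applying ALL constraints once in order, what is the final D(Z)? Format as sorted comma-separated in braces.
Answer: {1,2,3,6}

Derivation:
Constraint 1 (X != W) on D(X)={1,5,6} D(W)={1,2,3,4,6,7}: no change
Constraint 2 (W + Z = U) on D(W)={1,2,3,4,6,7} D(Z)={1,2,3,6,7} D(U)={1,3,4,5,7}: W {1,2,3,4,6,7}->{1,2,3,4,6}; Z {1,2,3,6,7}->{1,2,3,6}; U {1,3,4,5,7}->{3,4,5,7}
Constraint 3 (X != W) on D(X)={1,5,6} D(W)={1,2,3,4,6}: no change
Constraint 4 (X < U) on D(X)={1,5,6} D(U)={3,4,5,7}: no change
So after all 4 constraints: D(Z) = {1,2,3,6}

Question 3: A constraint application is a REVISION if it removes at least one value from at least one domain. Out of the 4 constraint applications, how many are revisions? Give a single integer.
Answer: 1

Derivation:
Constraint 1 (X != W) on D(X)={1,5,6} D(W)={1,2,3,4,6,7}: no change => not a revision
Constraint 2 (W + Z = U) on D(W)={1,2,3,4,6,7} D(Z)={1,2,3,6,7} D(U)={1,3,4,5,7}: W {1,2,3,4,6,7}->{1,2,3,4,6}; Z {1,2,3,6,7}->{1,2,3,6}; U {1,3,4,5,7}->{3,4,5,7} => REVISION
Constraint 3 (X != W) on D(X)={1,5,6} D(W)={1,2,3,4,6}: no change => not a revision
Constraint 4 (X < U) on D(X)={1,5,6} D(U)={3,4,5,7}: no change => not a revision
Total revisions = 1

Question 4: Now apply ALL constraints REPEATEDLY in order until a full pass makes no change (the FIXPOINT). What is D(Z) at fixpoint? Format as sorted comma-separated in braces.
pass 0 (initial): D(Z)={1,2,3,6,7}
pass 1: U {1,3,4,5,7}->{3,4,5,7}; W {1,2,3,4,6,7}->{1,2,3,4,6}; Z {1,2,3,6,7}->{1,2,3,6}
pass 2: no change
Fixpoint after 2 passes: D(Z) = {1,2,3,6}

Answer: {1,2,3,6}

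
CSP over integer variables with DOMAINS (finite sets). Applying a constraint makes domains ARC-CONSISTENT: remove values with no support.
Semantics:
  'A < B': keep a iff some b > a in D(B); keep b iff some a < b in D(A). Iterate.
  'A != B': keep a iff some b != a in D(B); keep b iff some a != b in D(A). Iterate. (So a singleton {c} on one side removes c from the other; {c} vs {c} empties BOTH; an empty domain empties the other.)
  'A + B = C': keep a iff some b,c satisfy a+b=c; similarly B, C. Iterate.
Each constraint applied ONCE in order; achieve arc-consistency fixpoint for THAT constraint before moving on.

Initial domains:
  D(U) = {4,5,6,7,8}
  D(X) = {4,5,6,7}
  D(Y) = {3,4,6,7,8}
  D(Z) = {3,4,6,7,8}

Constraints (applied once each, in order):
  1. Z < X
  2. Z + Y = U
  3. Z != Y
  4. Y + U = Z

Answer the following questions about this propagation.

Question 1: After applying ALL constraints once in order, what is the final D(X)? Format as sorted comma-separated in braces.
Answer: {4,5,6,7}

Derivation:
Constraint 1 (Z < X) on D(Z)={3,4,6,7,8} D(X)={4,5,6,7}: Z {3,4,6,7,8}->{3,4,6}
Constraint 2 (Z + Y = U) on D(Z)={3,4,6} D(Y)={3,4,6,7,8} D(U)={4,5,6,7,8}: Z {3,4,6}->{3,4}; Y {3,4,6,7,8}->{3,4}; U {4,5,6,7,8}->{6,7,8}
Constraint 3 (Z != Y) on D(Z)={3,4} D(Y)={3,4}: no change
Constraint 4 (Y + U = Z) on D(Y)={3,4} D(U)={6,7,8} D(Z)={3,4}: Y {3,4}->{}; U {6,7,8}->{}; Z {3,4}->{}
So after all 4 constraints: D(X) = {4,5,6,7}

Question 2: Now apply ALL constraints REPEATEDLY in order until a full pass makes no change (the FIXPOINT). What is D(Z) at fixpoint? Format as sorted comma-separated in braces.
Answer: {}

Derivation:
pass 0 (initial): D(Z)={3,4,6,7,8}
pass 1: U {4,5,6,7,8}->{}; Y {3,4,6,7,8}->{}; Z {3,4,6,7,8}->{}
pass 2: X {4,5,6,7}->{}
pass 3: no change
Fixpoint after 3 passes: D(Z) = {}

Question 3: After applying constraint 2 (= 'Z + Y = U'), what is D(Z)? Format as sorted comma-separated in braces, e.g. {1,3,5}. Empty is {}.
Constraint 1 (Z < X) on D(Z)={3,4,6,7,8} D(X)={4,5,6,7}: Z {3,4,6,7,8}->{3,4,6}
Constraint 2 (Z + Y = U) on D(Z)={3,4,6} D(Y)={3,4,6,7,8} D(U)={4,5,6,7,8}: Z {3,4,6}->{3,4}; Y {3,4,6,7,8}->{3,4}; U {4,5,6,7,8}->{6,7,8}
So after constraint 2: D(Z) = {3,4}

Answer: {3,4}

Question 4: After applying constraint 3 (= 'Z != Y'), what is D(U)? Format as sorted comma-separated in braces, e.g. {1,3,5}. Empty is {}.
Constraint 1 (Z < X) on D(Z)={3,4,6,7,8} D(X)={4,5,6,7}: Z {3,4,6,7,8}->{3,4,6}
Constraint 2 (Z + Y = U) on D(Z)={3,4,6} D(Y)={3,4,6,7,8} D(U)={4,5,6,7,8}: Z {3,4,6}->{3,4}; Y {3,4,6,7,8}->{3,4}; U {4,5,6,7,8}->{6,7,8}
Constraint 3 (Z != Y) on D(Z)={3,4} D(Y)={3,4}: no change
So after constraint 3: D(U) = {6,7,8}

Answer: {6,7,8}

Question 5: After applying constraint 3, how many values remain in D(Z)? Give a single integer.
Answer: 2

Derivation:
Constraint 1 (Z < X) on D(Z)={3,4,6,7,8} D(X)={4,5,6,7}: Z {3,4,6,7,8}->{3,4,6}
Constraint 2 (Z + Y = U) on D(Z)={3,4,6} D(Y)={3,4,6,7,8} D(U)={4,5,6,7,8}: Z {3,4,6}->{3,4}; Y {3,4,6,7,8}->{3,4}; U {4,5,6,7,8}->{6,7,8}
Constraint 3 (Z != Y) on D(Z)={3,4} D(Y)={3,4}: no change
So after constraint 3: D(Z)={3,4}, size = 2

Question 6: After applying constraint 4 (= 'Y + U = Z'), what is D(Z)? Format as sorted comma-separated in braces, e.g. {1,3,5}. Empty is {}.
Answer: {}

Derivation:
Constraint 1 (Z < X) on D(Z)={3,4,6,7,8} D(X)={4,5,6,7}: Z {3,4,6,7,8}->{3,4,6}
Constraint 2 (Z + Y = U) on D(Z)={3,4,6} D(Y)={3,4,6,7,8} D(U)={4,5,6,7,8}: Z {3,4,6}->{3,4}; Y {3,4,6,7,8}->{3,4}; U {4,5,6,7,8}->{6,7,8}
Constraint 3 (Z != Y) on D(Z)={3,4} D(Y)={3,4}: no change
Constraint 4 (Y + U = Z) on D(Y)={3,4} D(U)={6,7,8} D(Z)={3,4}: Y {3,4}->{}; U {6,7,8}->{}; Z {3,4}->{}
So after constraint 4: D(Z) = {}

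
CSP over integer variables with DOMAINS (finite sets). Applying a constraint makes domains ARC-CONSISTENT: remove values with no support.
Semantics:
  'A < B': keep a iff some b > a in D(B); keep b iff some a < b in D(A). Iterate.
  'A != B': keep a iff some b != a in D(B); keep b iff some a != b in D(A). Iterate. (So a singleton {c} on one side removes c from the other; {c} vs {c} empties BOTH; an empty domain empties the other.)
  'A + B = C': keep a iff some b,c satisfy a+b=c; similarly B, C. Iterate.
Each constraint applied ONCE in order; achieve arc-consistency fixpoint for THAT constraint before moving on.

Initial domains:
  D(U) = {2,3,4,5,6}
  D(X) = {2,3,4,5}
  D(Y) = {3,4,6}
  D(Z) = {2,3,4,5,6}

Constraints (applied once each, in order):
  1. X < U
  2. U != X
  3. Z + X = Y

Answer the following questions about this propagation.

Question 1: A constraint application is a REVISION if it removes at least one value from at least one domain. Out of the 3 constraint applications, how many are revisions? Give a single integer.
Answer: 2

Derivation:
Constraint 1 (X < U) on D(X)={2,3,4,5} D(U)={2,3,4,5,6}: U {2,3,4,5,6}->{3,4,5,6} => REVISION
Constraint 2 (U != X) on D(U)={3,4,5,6} D(X)={2,3,4,5}: no change => not a revision
Constraint 3 (Z + X = Y) on D(Z)={2,3,4,5,6} D(X)={2,3,4,5} D(Y)={3,4,6}: Z {2,3,4,5,6}->{2,3,4}; X {2,3,4,5}->{2,3,4}; Y {3,4,6}->{4,6} => REVISION
Total revisions = 2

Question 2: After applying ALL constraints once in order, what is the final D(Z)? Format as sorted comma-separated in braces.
Answer: {2,3,4}

Derivation:
Constraint 1 (X < U) on D(X)={2,3,4,5} D(U)={2,3,4,5,6}: U {2,3,4,5,6}->{3,4,5,6}
Constraint 2 (U != X) on D(U)={3,4,5,6} D(X)={2,3,4,5}: no change
Constraint 3 (Z + X = Y) on D(Z)={2,3,4,5,6} D(X)={2,3,4,5} D(Y)={3,4,6}: Z {2,3,4,5,6}->{2,3,4}; X {2,3,4,5}->{2,3,4}; Y {3,4,6}->{4,6}
So after all 3 constraints: D(Z) = {2,3,4}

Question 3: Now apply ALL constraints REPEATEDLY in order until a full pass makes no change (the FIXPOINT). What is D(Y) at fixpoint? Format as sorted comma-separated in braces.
Answer: {4,6}

Derivation:
pass 0 (initial): D(Y)={3,4,6}
pass 1: U {2,3,4,5,6}->{3,4,5,6}; X {2,3,4,5}->{2,3,4}; Y {3,4,6}->{4,6}; Z {2,3,4,5,6}->{2,3,4}
pass 2: no change
Fixpoint after 2 passes: D(Y) = {4,6}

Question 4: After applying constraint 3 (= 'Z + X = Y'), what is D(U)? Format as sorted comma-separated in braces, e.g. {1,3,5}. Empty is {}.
Constraint 1 (X < U) on D(X)={2,3,4,5} D(U)={2,3,4,5,6}: U {2,3,4,5,6}->{3,4,5,6}
Constraint 2 (U != X) on D(U)={3,4,5,6} D(X)={2,3,4,5}: no change
Constraint 3 (Z + X = Y) on D(Z)={2,3,4,5,6} D(X)={2,3,4,5} D(Y)={3,4,6}: Z {2,3,4,5,6}->{2,3,4}; X {2,3,4,5}->{2,3,4}; Y {3,4,6}->{4,6}
So after constraint 3: D(U) = {3,4,5,6}

Answer: {3,4,5,6}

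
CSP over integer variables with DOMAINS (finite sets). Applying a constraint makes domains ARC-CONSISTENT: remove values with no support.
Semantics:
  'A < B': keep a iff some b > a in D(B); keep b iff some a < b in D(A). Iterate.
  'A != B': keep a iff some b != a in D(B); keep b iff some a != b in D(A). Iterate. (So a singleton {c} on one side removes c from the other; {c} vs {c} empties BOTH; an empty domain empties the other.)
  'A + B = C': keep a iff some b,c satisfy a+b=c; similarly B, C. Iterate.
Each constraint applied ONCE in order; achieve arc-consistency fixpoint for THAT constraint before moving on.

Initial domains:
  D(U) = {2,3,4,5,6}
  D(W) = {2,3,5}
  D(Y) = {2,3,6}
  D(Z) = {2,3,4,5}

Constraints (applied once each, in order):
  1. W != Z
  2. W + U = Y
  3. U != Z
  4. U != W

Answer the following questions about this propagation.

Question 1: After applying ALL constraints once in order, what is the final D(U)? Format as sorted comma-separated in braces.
Constraint 1 (W != Z) on D(W)={2,3,5} D(Z)={2,3,4,5}: no change
Constraint 2 (W + U = Y) on D(W)={2,3,5} D(U)={2,3,4,5,6} D(Y)={2,3,6}: W {2,3,5}->{2,3}; U {2,3,4,5,6}->{3,4}; Y {2,3,6}->{6}
Constraint 3 (U != Z) on D(U)={3,4} D(Z)={2,3,4,5}: no change
Constraint 4 (U != W) on D(U)={3,4} D(W)={2,3}: no change
So after all 4 constraints: D(U) = {3,4}

Answer: {3,4}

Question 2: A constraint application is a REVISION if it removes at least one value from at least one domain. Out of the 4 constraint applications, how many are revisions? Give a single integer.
Answer: 1

Derivation:
Constraint 1 (W != Z) on D(W)={2,3,5} D(Z)={2,3,4,5}: no change => not a revision
Constraint 2 (W + U = Y) on D(W)={2,3,5} D(U)={2,3,4,5,6} D(Y)={2,3,6}: W {2,3,5}->{2,3}; U {2,3,4,5,6}->{3,4}; Y {2,3,6}->{6} => REVISION
Constraint 3 (U != Z) on D(U)={3,4} D(Z)={2,3,4,5}: no change => not a revision
Constraint 4 (U != W) on D(U)={3,4} D(W)={2,3}: no change => not a revision
Total revisions = 1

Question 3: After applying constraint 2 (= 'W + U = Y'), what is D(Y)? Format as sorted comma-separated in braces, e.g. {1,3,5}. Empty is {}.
Answer: {6}

Derivation:
Constraint 1 (W != Z) on D(W)={2,3,5} D(Z)={2,3,4,5}: no change
Constraint 2 (W + U = Y) on D(W)={2,3,5} D(U)={2,3,4,5,6} D(Y)={2,3,6}: W {2,3,5}->{2,3}; U {2,3,4,5,6}->{3,4}; Y {2,3,6}->{6}
So after constraint 2: D(Y) = {6}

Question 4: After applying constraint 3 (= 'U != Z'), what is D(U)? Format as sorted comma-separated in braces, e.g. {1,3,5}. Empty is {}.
Answer: {3,4}

Derivation:
Constraint 1 (W != Z) on D(W)={2,3,5} D(Z)={2,3,4,5}: no change
Constraint 2 (W + U = Y) on D(W)={2,3,5} D(U)={2,3,4,5,6} D(Y)={2,3,6}: W {2,3,5}->{2,3}; U {2,3,4,5,6}->{3,4}; Y {2,3,6}->{6}
Constraint 3 (U != Z) on D(U)={3,4} D(Z)={2,3,4,5}: no change
So after constraint 3: D(U) = {3,4}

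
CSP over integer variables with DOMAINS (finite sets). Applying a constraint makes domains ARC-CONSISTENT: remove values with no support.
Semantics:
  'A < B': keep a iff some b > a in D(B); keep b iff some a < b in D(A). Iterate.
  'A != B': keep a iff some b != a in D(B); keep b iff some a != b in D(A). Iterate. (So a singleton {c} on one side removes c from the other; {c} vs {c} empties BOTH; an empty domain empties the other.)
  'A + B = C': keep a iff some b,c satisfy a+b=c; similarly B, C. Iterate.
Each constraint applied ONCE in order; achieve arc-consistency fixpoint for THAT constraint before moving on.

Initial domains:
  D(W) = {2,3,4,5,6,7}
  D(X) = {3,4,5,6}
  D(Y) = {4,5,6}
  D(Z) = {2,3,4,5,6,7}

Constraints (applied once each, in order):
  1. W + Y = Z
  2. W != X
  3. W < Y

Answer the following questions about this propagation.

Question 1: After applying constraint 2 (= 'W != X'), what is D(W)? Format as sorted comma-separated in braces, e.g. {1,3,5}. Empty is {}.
Constraint 1 (W + Y = Z) on D(W)={2,3,4,5,6,7} D(Y)={4,5,6} D(Z)={2,3,4,5,6,7}: W {2,3,4,5,6,7}->{2,3}; Y {4,5,6}->{4,5}; Z {2,3,4,5,6,7}->{6,7}
Constraint 2 (W != X) on D(W)={2,3} D(X)={3,4,5,6}: no change
So after constraint 2: D(W) = {2,3}

Answer: {2,3}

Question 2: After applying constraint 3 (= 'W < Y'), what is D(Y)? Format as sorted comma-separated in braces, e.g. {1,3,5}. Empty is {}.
Constraint 1 (W + Y = Z) on D(W)={2,3,4,5,6,7} D(Y)={4,5,6} D(Z)={2,3,4,5,6,7}: W {2,3,4,5,6,7}->{2,3}; Y {4,5,6}->{4,5}; Z {2,3,4,5,6,7}->{6,7}
Constraint 2 (W != X) on D(W)={2,3} D(X)={3,4,5,6}: no change
Constraint 3 (W < Y) on D(W)={2,3} D(Y)={4,5}: no change
So after constraint 3: D(Y) = {4,5}

Answer: {4,5}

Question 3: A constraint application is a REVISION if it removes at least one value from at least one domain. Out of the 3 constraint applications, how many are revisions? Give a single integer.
Answer: 1

Derivation:
Constraint 1 (W + Y = Z) on D(W)={2,3,4,5,6,7} D(Y)={4,5,6} D(Z)={2,3,4,5,6,7}: W {2,3,4,5,6,7}->{2,3}; Y {4,5,6}->{4,5}; Z {2,3,4,5,6,7}->{6,7} => REVISION
Constraint 2 (W != X) on D(W)={2,3} D(X)={3,4,5,6}: no change => not a revision
Constraint 3 (W < Y) on D(W)={2,3} D(Y)={4,5}: no change => not a revision
Total revisions = 1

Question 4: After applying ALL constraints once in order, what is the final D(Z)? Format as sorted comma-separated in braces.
Constraint 1 (W + Y = Z) on D(W)={2,3,4,5,6,7} D(Y)={4,5,6} D(Z)={2,3,4,5,6,7}: W {2,3,4,5,6,7}->{2,3}; Y {4,5,6}->{4,5}; Z {2,3,4,5,6,7}->{6,7}
Constraint 2 (W != X) on D(W)={2,3} D(X)={3,4,5,6}: no change
Constraint 3 (W < Y) on D(W)={2,3} D(Y)={4,5}: no change
So after all 3 constraints: D(Z) = {6,7}

Answer: {6,7}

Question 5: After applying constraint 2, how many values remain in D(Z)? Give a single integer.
Constraint 1 (W + Y = Z) on D(W)={2,3,4,5,6,7} D(Y)={4,5,6} D(Z)={2,3,4,5,6,7}: W {2,3,4,5,6,7}->{2,3}; Y {4,5,6}->{4,5}; Z {2,3,4,5,6,7}->{6,7}
Constraint 2 (W != X) on D(W)={2,3} D(X)={3,4,5,6}: no change
So after constraint 2: D(Z)={6,7}, size = 2

Answer: 2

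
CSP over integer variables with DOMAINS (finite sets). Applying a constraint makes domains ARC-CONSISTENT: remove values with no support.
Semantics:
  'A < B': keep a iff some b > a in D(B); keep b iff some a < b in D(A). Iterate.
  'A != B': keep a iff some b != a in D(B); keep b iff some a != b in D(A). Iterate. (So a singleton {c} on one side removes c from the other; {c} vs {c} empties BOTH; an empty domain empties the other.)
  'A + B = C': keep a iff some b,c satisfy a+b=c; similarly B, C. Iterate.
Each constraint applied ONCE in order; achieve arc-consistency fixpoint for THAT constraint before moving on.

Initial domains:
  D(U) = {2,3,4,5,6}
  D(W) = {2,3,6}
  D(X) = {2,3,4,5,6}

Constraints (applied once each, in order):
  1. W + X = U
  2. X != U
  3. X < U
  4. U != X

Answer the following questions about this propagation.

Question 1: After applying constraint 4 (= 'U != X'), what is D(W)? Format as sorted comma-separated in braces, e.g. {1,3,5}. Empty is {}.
Answer: {2,3}

Derivation:
Constraint 1 (W + X = U) on D(W)={2,3,6} D(X)={2,3,4,5,6} D(U)={2,3,4,5,6}: W {2,3,6}->{2,3}; X {2,3,4,5,6}->{2,3,4}; U {2,3,4,5,6}->{4,5,6}
Constraint 2 (X != U) on D(X)={2,3,4} D(U)={4,5,6}: no change
Constraint 3 (X < U) on D(X)={2,3,4} D(U)={4,5,6}: no change
Constraint 4 (U != X) on D(U)={4,5,6} D(X)={2,3,4}: no change
So after constraint 4: D(W) = {2,3}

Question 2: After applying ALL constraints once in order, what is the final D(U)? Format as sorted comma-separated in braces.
Answer: {4,5,6}

Derivation:
Constraint 1 (W + X = U) on D(W)={2,3,6} D(X)={2,3,4,5,6} D(U)={2,3,4,5,6}: W {2,3,6}->{2,3}; X {2,3,4,5,6}->{2,3,4}; U {2,3,4,5,6}->{4,5,6}
Constraint 2 (X != U) on D(X)={2,3,4} D(U)={4,5,6}: no change
Constraint 3 (X < U) on D(X)={2,3,4} D(U)={4,5,6}: no change
Constraint 4 (U != X) on D(U)={4,5,6} D(X)={2,3,4}: no change
So after all 4 constraints: D(U) = {4,5,6}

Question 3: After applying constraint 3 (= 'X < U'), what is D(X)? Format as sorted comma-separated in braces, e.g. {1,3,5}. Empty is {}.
Constraint 1 (W + X = U) on D(W)={2,3,6} D(X)={2,3,4,5,6} D(U)={2,3,4,5,6}: W {2,3,6}->{2,3}; X {2,3,4,5,6}->{2,3,4}; U {2,3,4,5,6}->{4,5,6}
Constraint 2 (X != U) on D(X)={2,3,4} D(U)={4,5,6}: no change
Constraint 3 (X < U) on D(X)={2,3,4} D(U)={4,5,6}: no change
So after constraint 3: D(X) = {2,3,4}

Answer: {2,3,4}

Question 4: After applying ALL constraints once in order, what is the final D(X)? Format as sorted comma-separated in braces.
Answer: {2,3,4}

Derivation:
Constraint 1 (W + X = U) on D(W)={2,3,6} D(X)={2,3,4,5,6} D(U)={2,3,4,5,6}: W {2,3,6}->{2,3}; X {2,3,4,5,6}->{2,3,4}; U {2,3,4,5,6}->{4,5,6}
Constraint 2 (X != U) on D(X)={2,3,4} D(U)={4,5,6}: no change
Constraint 3 (X < U) on D(X)={2,3,4} D(U)={4,5,6}: no change
Constraint 4 (U != X) on D(U)={4,5,6} D(X)={2,3,4}: no change
So after all 4 constraints: D(X) = {2,3,4}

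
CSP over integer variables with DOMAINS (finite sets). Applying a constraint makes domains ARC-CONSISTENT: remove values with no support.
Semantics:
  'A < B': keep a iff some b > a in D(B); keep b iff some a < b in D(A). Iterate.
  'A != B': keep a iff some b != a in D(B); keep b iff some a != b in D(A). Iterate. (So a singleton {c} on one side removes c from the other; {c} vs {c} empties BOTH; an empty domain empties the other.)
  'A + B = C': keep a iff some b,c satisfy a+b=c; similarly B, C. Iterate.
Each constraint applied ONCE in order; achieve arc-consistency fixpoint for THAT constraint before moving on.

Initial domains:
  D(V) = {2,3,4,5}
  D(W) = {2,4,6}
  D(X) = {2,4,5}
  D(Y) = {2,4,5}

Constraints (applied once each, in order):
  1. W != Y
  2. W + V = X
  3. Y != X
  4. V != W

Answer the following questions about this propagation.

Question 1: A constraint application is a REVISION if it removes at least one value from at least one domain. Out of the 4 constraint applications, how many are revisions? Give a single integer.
Constraint 1 (W != Y) on D(W)={2,4,6} D(Y)={2,4,5}: no change => not a revision
Constraint 2 (W + V = X) on D(W)={2,4,6} D(V)={2,3,4,5} D(X)={2,4,5}: W {2,4,6}->{2}; V {2,3,4,5}->{2,3}; X {2,4,5}->{4,5} => REVISION
Constraint 3 (Y != X) on D(Y)={2,4,5} D(X)={4,5}: no change => not a revision
Constraint 4 (V != W) on D(V)={2,3} D(W)={2}: V {2,3}->{3} => REVISION
Total revisions = 2

Answer: 2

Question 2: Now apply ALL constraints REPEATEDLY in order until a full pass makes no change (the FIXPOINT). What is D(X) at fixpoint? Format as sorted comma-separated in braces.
Answer: {5}

Derivation:
pass 0 (initial): D(X)={2,4,5}
pass 1: V {2,3,4,5}->{3}; W {2,4,6}->{2}; X {2,4,5}->{4,5}
pass 2: X {4,5}->{5}; Y {2,4,5}->{4}
pass 3: no change
Fixpoint after 3 passes: D(X) = {5}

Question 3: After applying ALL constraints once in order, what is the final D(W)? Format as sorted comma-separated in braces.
Constraint 1 (W != Y) on D(W)={2,4,6} D(Y)={2,4,5}: no change
Constraint 2 (W + V = X) on D(W)={2,4,6} D(V)={2,3,4,5} D(X)={2,4,5}: W {2,4,6}->{2}; V {2,3,4,5}->{2,3}; X {2,4,5}->{4,5}
Constraint 3 (Y != X) on D(Y)={2,4,5} D(X)={4,5}: no change
Constraint 4 (V != W) on D(V)={2,3} D(W)={2}: V {2,3}->{3}
So after all 4 constraints: D(W) = {2}

Answer: {2}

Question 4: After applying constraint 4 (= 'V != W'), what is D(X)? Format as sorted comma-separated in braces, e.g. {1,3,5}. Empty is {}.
Answer: {4,5}

Derivation:
Constraint 1 (W != Y) on D(W)={2,4,6} D(Y)={2,4,5}: no change
Constraint 2 (W + V = X) on D(W)={2,4,6} D(V)={2,3,4,5} D(X)={2,4,5}: W {2,4,6}->{2}; V {2,3,4,5}->{2,3}; X {2,4,5}->{4,5}
Constraint 3 (Y != X) on D(Y)={2,4,5} D(X)={4,5}: no change
Constraint 4 (V != W) on D(V)={2,3} D(W)={2}: V {2,3}->{3}
So after constraint 4: D(X) = {4,5}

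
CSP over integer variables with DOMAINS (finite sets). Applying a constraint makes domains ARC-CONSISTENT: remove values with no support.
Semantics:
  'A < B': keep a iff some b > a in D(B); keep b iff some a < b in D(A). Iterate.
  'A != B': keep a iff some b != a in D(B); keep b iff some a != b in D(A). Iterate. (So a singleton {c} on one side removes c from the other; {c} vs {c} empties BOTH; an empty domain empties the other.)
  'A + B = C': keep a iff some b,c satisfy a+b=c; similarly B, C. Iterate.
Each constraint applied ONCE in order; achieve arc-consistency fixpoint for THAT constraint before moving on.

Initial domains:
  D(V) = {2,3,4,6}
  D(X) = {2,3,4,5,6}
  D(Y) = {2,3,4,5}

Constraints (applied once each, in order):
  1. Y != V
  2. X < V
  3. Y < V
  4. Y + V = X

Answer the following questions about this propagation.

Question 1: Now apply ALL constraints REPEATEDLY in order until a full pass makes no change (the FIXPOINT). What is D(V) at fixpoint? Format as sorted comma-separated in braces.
Answer: {}

Derivation:
pass 0 (initial): D(V)={2,3,4,6}
pass 1: V {2,3,4,6}->{3}; X {2,3,4,5,6}->{5}; Y {2,3,4,5}->{2}
pass 2: V {3}->{}; X {5}->{}; Y {2}->{}
pass 3: no change
Fixpoint after 3 passes: D(V) = {}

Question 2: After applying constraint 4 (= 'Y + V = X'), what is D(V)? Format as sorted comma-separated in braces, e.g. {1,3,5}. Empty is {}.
Answer: {3}

Derivation:
Constraint 1 (Y != V) on D(Y)={2,3,4,5} D(V)={2,3,4,6}: no change
Constraint 2 (X < V) on D(X)={2,3,4,5,6} D(V)={2,3,4,6}: X {2,3,4,5,6}->{2,3,4,5}; V {2,3,4,6}->{3,4,6}
Constraint 3 (Y < V) on D(Y)={2,3,4,5} D(V)={3,4,6}: no change
Constraint 4 (Y + V = X) on D(Y)={2,3,4,5} D(V)={3,4,6} D(X)={2,3,4,5}: Y {2,3,4,5}->{2}; V {3,4,6}->{3}; X {2,3,4,5}->{5}
So after constraint 4: D(V) = {3}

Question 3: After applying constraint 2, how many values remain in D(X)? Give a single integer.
Answer: 4

Derivation:
Constraint 1 (Y != V) on D(Y)={2,3,4,5} D(V)={2,3,4,6}: no change
Constraint 2 (X < V) on D(X)={2,3,4,5,6} D(V)={2,3,4,6}: X {2,3,4,5,6}->{2,3,4,5}; V {2,3,4,6}->{3,4,6}
So after constraint 2: D(X)={2,3,4,5}, size = 4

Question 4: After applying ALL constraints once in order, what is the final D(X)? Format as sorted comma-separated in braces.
Answer: {5}

Derivation:
Constraint 1 (Y != V) on D(Y)={2,3,4,5} D(V)={2,3,4,6}: no change
Constraint 2 (X < V) on D(X)={2,3,4,5,6} D(V)={2,3,4,6}: X {2,3,4,5,6}->{2,3,4,5}; V {2,3,4,6}->{3,4,6}
Constraint 3 (Y < V) on D(Y)={2,3,4,5} D(V)={3,4,6}: no change
Constraint 4 (Y + V = X) on D(Y)={2,3,4,5} D(V)={3,4,6} D(X)={2,3,4,5}: Y {2,3,4,5}->{2}; V {3,4,6}->{3}; X {2,3,4,5}->{5}
So after all 4 constraints: D(X) = {5}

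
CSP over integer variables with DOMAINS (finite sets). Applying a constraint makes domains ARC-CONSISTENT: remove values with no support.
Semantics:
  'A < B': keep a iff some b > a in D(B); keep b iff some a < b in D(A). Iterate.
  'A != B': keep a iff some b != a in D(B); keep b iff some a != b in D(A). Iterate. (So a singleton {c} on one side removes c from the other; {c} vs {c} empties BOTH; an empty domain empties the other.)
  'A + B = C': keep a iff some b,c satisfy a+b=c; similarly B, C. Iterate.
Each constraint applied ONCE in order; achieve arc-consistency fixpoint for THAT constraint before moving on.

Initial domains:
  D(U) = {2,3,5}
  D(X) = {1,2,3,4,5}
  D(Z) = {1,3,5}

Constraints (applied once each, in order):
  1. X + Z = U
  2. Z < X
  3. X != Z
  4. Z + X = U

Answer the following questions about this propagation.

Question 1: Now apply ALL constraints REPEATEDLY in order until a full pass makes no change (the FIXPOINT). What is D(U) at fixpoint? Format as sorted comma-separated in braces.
pass 0 (initial): D(U)={2,3,5}
pass 1: U {2,3,5}->{3,5}; X {1,2,3,4,5}->{2,4}; Z {1,3,5}->{1,3}
pass 2: no change
Fixpoint after 2 passes: D(U) = {3,5}

Answer: {3,5}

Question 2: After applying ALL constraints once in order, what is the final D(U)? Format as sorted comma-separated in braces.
Constraint 1 (X + Z = U) on D(X)={1,2,3,4,5} D(Z)={1,3,5} D(U)={2,3,5}: X {1,2,3,4,5}->{1,2,4}; Z {1,3,5}->{1,3}
Constraint 2 (Z < X) on D(Z)={1,3} D(X)={1,2,4}: X {1,2,4}->{2,4}
Constraint 3 (X != Z) on D(X)={2,4} D(Z)={1,3}: no change
Constraint 4 (Z + X = U) on D(Z)={1,3} D(X)={2,4} D(U)={2,3,5}: U {2,3,5}->{3,5}
So after all 4 constraints: D(U) = {3,5}

Answer: {3,5}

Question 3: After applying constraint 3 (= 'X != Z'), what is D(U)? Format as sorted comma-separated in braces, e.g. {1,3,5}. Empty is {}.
Answer: {2,3,5}

Derivation:
Constraint 1 (X + Z = U) on D(X)={1,2,3,4,5} D(Z)={1,3,5} D(U)={2,3,5}: X {1,2,3,4,5}->{1,2,4}; Z {1,3,5}->{1,3}
Constraint 2 (Z < X) on D(Z)={1,3} D(X)={1,2,4}: X {1,2,4}->{2,4}
Constraint 3 (X != Z) on D(X)={2,4} D(Z)={1,3}: no change
So after constraint 3: D(U) = {2,3,5}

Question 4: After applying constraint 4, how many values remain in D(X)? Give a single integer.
Constraint 1 (X + Z = U) on D(X)={1,2,3,4,5} D(Z)={1,3,5} D(U)={2,3,5}: X {1,2,3,4,5}->{1,2,4}; Z {1,3,5}->{1,3}
Constraint 2 (Z < X) on D(Z)={1,3} D(X)={1,2,4}: X {1,2,4}->{2,4}
Constraint 3 (X != Z) on D(X)={2,4} D(Z)={1,3}: no change
Constraint 4 (Z + X = U) on D(Z)={1,3} D(X)={2,4} D(U)={2,3,5}: U {2,3,5}->{3,5}
So after constraint 4: D(X)={2,4}, size = 2

Answer: 2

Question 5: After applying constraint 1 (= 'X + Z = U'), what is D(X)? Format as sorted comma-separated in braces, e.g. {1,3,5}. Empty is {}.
Answer: {1,2,4}

Derivation:
Constraint 1 (X + Z = U) on D(X)={1,2,3,4,5} D(Z)={1,3,5} D(U)={2,3,5}: X {1,2,3,4,5}->{1,2,4}; Z {1,3,5}->{1,3}
So after constraint 1: D(X) = {1,2,4}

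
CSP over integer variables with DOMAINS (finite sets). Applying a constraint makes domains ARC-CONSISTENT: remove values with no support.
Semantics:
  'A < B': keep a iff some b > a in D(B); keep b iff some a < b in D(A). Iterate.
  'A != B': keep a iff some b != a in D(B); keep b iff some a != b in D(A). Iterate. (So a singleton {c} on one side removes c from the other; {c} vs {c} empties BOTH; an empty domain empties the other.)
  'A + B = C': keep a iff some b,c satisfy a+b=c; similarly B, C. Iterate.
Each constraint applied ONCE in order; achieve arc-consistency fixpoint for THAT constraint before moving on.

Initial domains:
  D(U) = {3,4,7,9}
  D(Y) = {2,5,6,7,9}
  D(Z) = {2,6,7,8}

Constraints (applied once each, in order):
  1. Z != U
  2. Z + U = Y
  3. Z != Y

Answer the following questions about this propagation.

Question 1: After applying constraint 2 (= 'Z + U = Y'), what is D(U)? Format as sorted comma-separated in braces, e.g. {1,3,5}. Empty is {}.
Answer: {3,4,7}

Derivation:
Constraint 1 (Z != U) on D(Z)={2,6,7,8} D(U)={3,4,7,9}: no change
Constraint 2 (Z + U = Y) on D(Z)={2,6,7,8} D(U)={3,4,7,9} D(Y)={2,5,6,7,9}: Z {2,6,7,8}->{2,6}; U {3,4,7,9}->{3,4,7}; Y {2,5,6,7,9}->{5,6,9}
So after constraint 2: D(U) = {3,4,7}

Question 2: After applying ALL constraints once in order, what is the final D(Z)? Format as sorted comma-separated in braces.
Constraint 1 (Z != U) on D(Z)={2,6,7,8} D(U)={3,4,7,9}: no change
Constraint 2 (Z + U = Y) on D(Z)={2,6,7,8} D(U)={3,4,7,9} D(Y)={2,5,6,7,9}: Z {2,6,7,8}->{2,6}; U {3,4,7,9}->{3,4,7}; Y {2,5,6,7,9}->{5,6,9}
Constraint 3 (Z != Y) on D(Z)={2,6} D(Y)={5,6,9}: no change
So after all 3 constraints: D(Z) = {2,6}

Answer: {2,6}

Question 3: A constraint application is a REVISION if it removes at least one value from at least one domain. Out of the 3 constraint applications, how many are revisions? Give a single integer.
Constraint 1 (Z != U) on D(Z)={2,6,7,8} D(U)={3,4,7,9}: no change => not a revision
Constraint 2 (Z + U = Y) on D(Z)={2,6,7,8} D(U)={3,4,7,9} D(Y)={2,5,6,7,9}: Z {2,6,7,8}->{2,6}; U {3,4,7,9}->{3,4,7}; Y {2,5,6,7,9}->{5,6,9} => REVISION
Constraint 3 (Z != Y) on D(Z)={2,6} D(Y)={5,6,9}: no change => not a revision
Total revisions = 1

Answer: 1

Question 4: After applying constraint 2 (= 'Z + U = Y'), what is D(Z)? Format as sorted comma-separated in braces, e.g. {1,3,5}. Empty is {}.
Answer: {2,6}

Derivation:
Constraint 1 (Z != U) on D(Z)={2,6,7,8} D(U)={3,4,7,9}: no change
Constraint 2 (Z + U = Y) on D(Z)={2,6,7,8} D(U)={3,4,7,9} D(Y)={2,5,6,7,9}: Z {2,6,7,8}->{2,6}; U {3,4,7,9}->{3,4,7}; Y {2,5,6,7,9}->{5,6,9}
So after constraint 2: D(Z) = {2,6}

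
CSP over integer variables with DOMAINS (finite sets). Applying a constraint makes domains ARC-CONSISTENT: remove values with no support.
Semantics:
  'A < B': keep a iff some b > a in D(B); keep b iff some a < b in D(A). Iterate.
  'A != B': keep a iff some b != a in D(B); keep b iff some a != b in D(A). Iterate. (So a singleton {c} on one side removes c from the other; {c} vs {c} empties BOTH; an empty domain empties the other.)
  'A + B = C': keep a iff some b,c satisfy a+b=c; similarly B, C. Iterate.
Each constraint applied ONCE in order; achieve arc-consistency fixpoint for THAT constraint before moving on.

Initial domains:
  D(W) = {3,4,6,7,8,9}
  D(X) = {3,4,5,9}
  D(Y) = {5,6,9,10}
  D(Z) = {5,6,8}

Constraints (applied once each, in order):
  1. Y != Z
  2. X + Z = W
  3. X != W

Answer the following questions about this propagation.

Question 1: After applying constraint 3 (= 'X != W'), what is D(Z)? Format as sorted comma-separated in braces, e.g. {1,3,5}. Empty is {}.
Constraint 1 (Y != Z) on D(Y)={5,6,9,10} D(Z)={5,6,8}: no change
Constraint 2 (X + Z = W) on D(X)={3,4,5,9} D(Z)={5,6,8} D(W)={3,4,6,7,8,9}: X {3,4,5,9}->{3,4}; Z {5,6,8}->{5,6}; W {3,4,6,7,8,9}->{8,9}
Constraint 3 (X != W) on D(X)={3,4} D(W)={8,9}: no change
So after constraint 3: D(Z) = {5,6}

Answer: {5,6}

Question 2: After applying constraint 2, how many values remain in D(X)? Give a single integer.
Answer: 2

Derivation:
Constraint 1 (Y != Z) on D(Y)={5,6,9,10} D(Z)={5,6,8}: no change
Constraint 2 (X + Z = W) on D(X)={3,4,5,9} D(Z)={5,6,8} D(W)={3,4,6,7,8,9}: X {3,4,5,9}->{3,4}; Z {5,6,8}->{5,6}; W {3,4,6,7,8,9}->{8,9}
So after constraint 2: D(X)={3,4}, size = 2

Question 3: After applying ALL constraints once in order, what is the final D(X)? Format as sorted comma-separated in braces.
Answer: {3,4}

Derivation:
Constraint 1 (Y != Z) on D(Y)={5,6,9,10} D(Z)={5,6,8}: no change
Constraint 2 (X + Z = W) on D(X)={3,4,5,9} D(Z)={5,6,8} D(W)={3,4,6,7,8,9}: X {3,4,5,9}->{3,4}; Z {5,6,8}->{5,6}; W {3,4,6,7,8,9}->{8,9}
Constraint 3 (X != W) on D(X)={3,4} D(W)={8,9}: no change
So after all 3 constraints: D(X) = {3,4}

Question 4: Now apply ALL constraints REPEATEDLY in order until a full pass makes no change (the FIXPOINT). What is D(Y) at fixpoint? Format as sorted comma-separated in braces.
Answer: {5,6,9,10}

Derivation:
pass 0 (initial): D(Y)={5,6,9,10}
pass 1: W {3,4,6,7,8,9}->{8,9}; X {3,4,5,9}->{3,4}; Z {5,6,8}->{5,6}
pass 2: no change
Fixpoint after 2 passes: D(Y) = {5,6,9,10}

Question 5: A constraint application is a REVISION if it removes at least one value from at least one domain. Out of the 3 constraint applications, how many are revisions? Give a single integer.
Answer: 1

Derivation:
Constraint 1 (Y != Z) on D(Y)={5,6,9,10} D(Z)={5,6,8}: no change => not a revision
Constraint 2 (X + Z = W) on D(X)={3,4,5,9} D(Z)={5,6,8} D(W)={3,4,6,7,8,9}: X {3,4,5,9}->{3,4}; Z {5,6,8}->{5,6}; W {3,4,6,7,8,9}->{8,9} => REVISION
Constraint 3 (X != W) on D(X)={3,4} D(W)={8,9}: no change => not a revision
Total revisions = 1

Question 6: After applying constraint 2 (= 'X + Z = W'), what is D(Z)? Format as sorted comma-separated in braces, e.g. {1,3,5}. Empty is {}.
Constraint 1 (Y != Z) on D(Y)={5,6,9,10} D(Z)={5,6,8}: no change
Constraint 2 (X + Z = W) on D(X)={3,4,5,9} D(Z)={5,6,8} D(W)={3,4,6,7,8,9}: X {3,4,5,9}->{3,4}; Z {5,6,8}->{5,6}; W {3,4,6,7,8,9}->{8,9}
So after constraint 2: D(Z) = {5,6}

Answer: {5,6}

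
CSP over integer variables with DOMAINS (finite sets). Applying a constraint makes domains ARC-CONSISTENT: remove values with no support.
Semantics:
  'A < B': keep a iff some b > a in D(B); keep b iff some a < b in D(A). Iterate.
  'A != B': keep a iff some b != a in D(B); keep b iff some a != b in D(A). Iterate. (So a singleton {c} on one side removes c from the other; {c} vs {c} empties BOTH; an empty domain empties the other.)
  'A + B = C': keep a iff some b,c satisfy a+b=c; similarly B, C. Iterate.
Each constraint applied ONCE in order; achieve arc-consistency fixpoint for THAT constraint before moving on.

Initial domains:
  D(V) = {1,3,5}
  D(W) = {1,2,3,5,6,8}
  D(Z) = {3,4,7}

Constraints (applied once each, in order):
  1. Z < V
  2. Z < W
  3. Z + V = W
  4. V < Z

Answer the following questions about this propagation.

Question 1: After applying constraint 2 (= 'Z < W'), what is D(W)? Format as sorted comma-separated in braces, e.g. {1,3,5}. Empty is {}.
Constraint 1 (Z < V) on D(Z)={3,4,7} D(V)={1,3,5}: Z {3,4,7}->{3,4}; V {1,3,5}->{5}
Constraint 2 (Z < W) on D(Z)={3,4} D(W)={1,2,3,5,6,8}: W {1,2,3,5,6,8}->{5,6,8}
So after constraint 2: D(W) = {5,6,8}

Answer: {5,6,8}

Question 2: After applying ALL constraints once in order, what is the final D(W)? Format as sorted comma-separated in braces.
Answer: {8}

Derivation:
Constraint 1 (Z < V) on D(Z)={3,4,7} D(V)={1,3,5}: Z {3,4,7}->{3,4}; V {1,3,5}->{5}
Constraint 2 (Z < W) on D(Z)={3,4} D(W)={1,2,3,5,6,8}: W {1,2,3,5,6,8}->{5,6,8}
Constraint 3 (Z + V = W) on D(Z)={3,4} D(V)={5} D(W)={5,6,8}: Z {3,4}->{3}; W {5,6,8}->{8}
Constraint 4 (V < Z) on D(V)={5} D(Z)={3}: V {5}->{}; Z {3}->{}
So after all 4 constraints: D(W) = {8}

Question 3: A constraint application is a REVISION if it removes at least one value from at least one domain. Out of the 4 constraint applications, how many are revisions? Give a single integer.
Constraint 1 (Z < V) on D(Z)={3,4,7} D(V)={1,3,5}: Z {3,4,7}->{3,4}; V {1,3,5}->{5} => REVISION
Constraint 2 (Z < W) on D(Z)={3,4} D(W)={1,2,3,5,6,8}: W {1,2,3,5,6,8}->{5,6,8} => REVISION
Constraint 3 (Z + V = W) on D(Z)={3,4} D(V)={5} D(W)={5,6,8}: Z {3,4}->{3}; W {5,6,8}->{8} => REVISION
Constraint 4 (V < Z) on D(V)={5} D(Z)={3}: V {5}->{}; Z {3}->{} => REVISION
Total revisions = 4

Answer: 4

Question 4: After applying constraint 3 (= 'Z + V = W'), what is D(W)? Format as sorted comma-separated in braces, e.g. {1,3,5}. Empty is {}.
Answer: {8}

Derivation:
Constraint 1 (Z < V) on D(Z)={3,4,7} D(V)={1,3,5}: Z {3,4,7}->{3,4}; V {1,3,5}->{5}
Constraint 2 (Z < W) on D(Z)={3,4} D(W)={1,2,3,5,6,8}: W {1,2,3,5,6,8}->{5,6,8}
Constraint 3 (Z + V = W) on D(Z)={3,4} D(V)={5} D(W)={5,6,8}: Z {3,4}->{3}; W {5,6,8}->{8}
So after constraint 3: D(W) = {8}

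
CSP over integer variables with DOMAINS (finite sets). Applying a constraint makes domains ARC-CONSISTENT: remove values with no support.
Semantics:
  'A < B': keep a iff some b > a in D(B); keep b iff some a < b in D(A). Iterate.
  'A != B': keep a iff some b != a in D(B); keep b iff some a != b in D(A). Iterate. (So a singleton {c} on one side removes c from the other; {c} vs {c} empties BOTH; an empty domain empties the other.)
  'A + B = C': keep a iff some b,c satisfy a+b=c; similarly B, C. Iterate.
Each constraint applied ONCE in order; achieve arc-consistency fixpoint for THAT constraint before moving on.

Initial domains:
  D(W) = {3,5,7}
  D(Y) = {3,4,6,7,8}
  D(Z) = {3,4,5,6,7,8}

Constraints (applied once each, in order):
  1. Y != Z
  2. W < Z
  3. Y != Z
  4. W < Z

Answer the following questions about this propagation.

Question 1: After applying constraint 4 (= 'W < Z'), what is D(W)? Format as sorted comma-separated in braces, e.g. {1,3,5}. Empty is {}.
Constraint 1 (Y != Z) on D(Y)={3,4,6,7,8} D(Z)={3,4,5,6,7,8}: no change
Constraint 2 (W < Z) on D(W)={3,5,7} D(Z)={3,4,5,6,7,8}: Z {3,4,5,6,7,8}->{4,5,6,7,8}
Constraint 3 (Y != Z) on D(Y)={3,4,6,7,8} D(Z)={4,5,6,7,8}: no change
Constraint 4 (W < Z) on D(W)={3,5,7} D(Z)={4,5,6,7,8}: no change
So after constraint 4: D(W) = {3,5,7}

Answer: {3,5,7}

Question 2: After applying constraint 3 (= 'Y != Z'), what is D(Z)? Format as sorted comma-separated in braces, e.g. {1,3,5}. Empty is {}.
Constraint 1 (Y != Z) on D(Y)={3,4,6,7,8} D(Z)={3,4,5,6,7,8}: no change
Constraint 2 (W < Z) on D(W)={3,5,7} D(Z)={3,4,5,6,7,8}: Z {3,4,5,6,7,8}->{4,5,6,7,8}
Constraint 3 (Y != Z) on D(Y)={3,4,6,7,8} D(Z)={4,5,6,7,8}: no change
So after constraint 3: D(Z) = {4,5,6,7,8}

Answer: {4,5,6,7,8}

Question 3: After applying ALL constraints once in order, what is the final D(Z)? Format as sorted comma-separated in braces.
Answer: {4,5,6,7,8}

Derivation:
Constraint 1 (Y != Z) on D(Y)={3,4,6,7,8} D(Z)={3,4,5,6,7,8}: no change
Constraint 2 (W < Z) on D(W)={3,5,7} D(Z)={3,4,5,6,7,8}: Z {3,4,5,6,7,8}->{4,5,6,7,8}
Constraint 3 (Y != Z) on D(Y)={3,4,6,7,8} D(Z)={4,5,6,7,8}: no change
Constraint 4 (W < Z) on D(W)={3,5,7} D(Z)={4,5,6,7,8}: no change
So after all 4 constraints: D(Z) = {4,5,6,7,8}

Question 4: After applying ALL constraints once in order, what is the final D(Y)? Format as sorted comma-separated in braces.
Constraint 1 (Y != Z) on D(Y)={3,4,6,7,8} D(Z)={3,4,5,6,7,8}: no change
Constraint 2 (W < Z) on D(W)={3,5,7} D(Z)={3,4,5,6,7,8}: Z {3,4,5,6,7,8}->{4,5,6,7,8}
Constraint 3 (Y != Z) on D(Y)={3,4,6,7,8} D(Z)={4,5,6,7,8}: no change
Constraint 4 (W < Z) on D(W)={3,5,7} D(Z)={4,5,6,7,8}: no change
So after all 4 constraints: D(Y) = {3,4,6,7,8}

Answer: {3,4,6,7,8}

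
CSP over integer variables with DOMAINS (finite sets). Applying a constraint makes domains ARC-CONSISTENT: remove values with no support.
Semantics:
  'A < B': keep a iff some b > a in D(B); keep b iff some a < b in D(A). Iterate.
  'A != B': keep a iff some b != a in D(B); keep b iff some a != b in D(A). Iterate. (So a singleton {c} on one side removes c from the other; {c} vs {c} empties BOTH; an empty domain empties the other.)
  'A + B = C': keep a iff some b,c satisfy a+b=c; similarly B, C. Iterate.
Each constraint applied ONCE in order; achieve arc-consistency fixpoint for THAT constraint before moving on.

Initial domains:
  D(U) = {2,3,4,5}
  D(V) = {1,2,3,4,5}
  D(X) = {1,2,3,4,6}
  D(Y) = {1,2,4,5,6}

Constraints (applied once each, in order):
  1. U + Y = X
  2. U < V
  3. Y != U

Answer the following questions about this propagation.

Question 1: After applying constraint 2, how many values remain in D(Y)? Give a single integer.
Constraint 1 (U + Y = X) on D(U)={2,3,4,5} D(Y)={1,2,4,5,6} D(X)={1,2,3,4,6}: Y {1,2,4,5,6}->{1,2,4}; X {1,2,3,4,6}->{3,4,6}
Constraint 2 (U < V) on D(U)={2,3,4,5} D(V)={1,2,3,4,5}: U {2,3,4,5}->{2,3,4}; V {1,2,3,4,5}->{3,4,5}
So after constraint 2: D(Y)={1,2,4}, size = 3

Answer: 3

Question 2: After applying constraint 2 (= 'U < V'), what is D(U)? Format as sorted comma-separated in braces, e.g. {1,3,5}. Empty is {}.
Answer: {2,3,4}

Derivation:
Constraint 1 (U + Y = X) on D(U)={2,3,4,5} D(Y)={1,2,4,5,6} D(X)={1,2,3,4,6}: Y {1,2,4,5,6}->{1,2,4}; X {1,2,3,4,6}->{3,4,6}
Constraint 2 (U < V) on D(U)={2,3,4,5} D(V)={1,2,3,4,5}: U {2,3,4,5}->{2,3,4}; V {1,2,3,4,5}->{3,4,5}
So after constraint 2: D(U) = {2,3,4}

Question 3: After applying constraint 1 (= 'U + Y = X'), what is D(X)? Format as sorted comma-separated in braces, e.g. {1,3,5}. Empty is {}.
Constraint 1 (U + Y = X) on D(U)={2,3,4,5} D(Y)={1,2,4,5,6} D(X)={1,2,3,4,6}: Y {1,2,4,5,6}->{1,2,4}; X {1,2,3,4,6}->{3,4,6}
So after constraint 1: D(X) = {3,4,6}

Answer: {3,4,6}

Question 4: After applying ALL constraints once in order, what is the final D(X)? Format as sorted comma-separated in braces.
Constraint 1 (U + Y = X) on D(U)={2,3,4,5} D(Y)={1,2,4,5,6} D(X)={1,2,3,4,6}: Y {1,2,4,5,6}->{1,2,4}; X {1,2,3,4,6}->{3,4,6}
Constraint 2 (U < V) on D(U)={2,3,4,5} D(V)={1,2,3,4,5}: U {2,3,4,5}->{2,3,4}; V {1,2,3,4,5}->{3,4,5}
Constraint 3 (Y != U) on D(Y)={1,2,4} D(U)={2,3,4}: no change
So after all 3 constraints: D(X) = {3,4,6}

Answer: {3,4,6}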